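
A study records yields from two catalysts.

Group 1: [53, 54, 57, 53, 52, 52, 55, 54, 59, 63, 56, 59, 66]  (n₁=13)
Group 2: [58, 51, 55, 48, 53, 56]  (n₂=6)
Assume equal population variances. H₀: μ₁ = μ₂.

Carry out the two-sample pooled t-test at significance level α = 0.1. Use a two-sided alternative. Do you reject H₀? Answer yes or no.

reject H₀: no

x̄₁=56.385, s₁=4.331, n₁=13
x̄₂=53.500, s₂=3.619, n₂=6
s_p² = [12·4.331² + 5·3.619²]/17 = 17.0928
SE = √(s_p²·(1/13+1/6)) = 2.0405
t = (56.385−53.500)/2.0405 = 1.4137
df = 17
p-value (two-sided) = 0.17551
At α=0.1: p ≥ α → fail to reject H₀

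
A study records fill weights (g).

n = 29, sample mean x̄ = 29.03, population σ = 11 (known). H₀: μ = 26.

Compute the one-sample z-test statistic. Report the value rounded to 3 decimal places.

test statistic = 1.483

SE = σ/√n = 11/√29 = 2.0426
z = (x̄−μ₀)/SE = (29.03−26)/2.0426 = 1.4834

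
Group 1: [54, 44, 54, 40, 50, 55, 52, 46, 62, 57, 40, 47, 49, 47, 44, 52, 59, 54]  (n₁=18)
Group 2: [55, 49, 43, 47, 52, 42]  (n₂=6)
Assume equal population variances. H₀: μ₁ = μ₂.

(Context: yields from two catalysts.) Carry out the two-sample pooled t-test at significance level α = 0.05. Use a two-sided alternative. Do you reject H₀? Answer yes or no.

reject H₀: no

x̄₁=50.333, s₁=6.231, n₁=18
x̄₂=48.000, s₂=5.060, n₂=6
s_p² = [17·6.231² + 5·5.060²]/22 = 35.8182
SE = √(s_p²·(1/18+1/6)) = 2.8213
t = (50.333−48.000)/2.8213 = 0.8270
df = 22
p-value (two-sided) = 0.41709
At α=0.05: p ≥ α → fail to reject H₀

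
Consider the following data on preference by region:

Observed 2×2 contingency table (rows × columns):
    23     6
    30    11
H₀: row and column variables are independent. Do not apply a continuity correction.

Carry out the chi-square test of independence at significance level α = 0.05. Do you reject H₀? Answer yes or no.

reject H₀: no

Row totals [29, 41], col totals [53, 17], n=70
χ² = (23−21.96)²/21.96 + (6−7.04)²/7.04 + (30−31.04)²/31.04 + (11−9.96)²/9.96 = 0.3482
df = 1
p-value (upper-tail) = 0.55513
At α=0.05: p ≥ α → fail to reject H₀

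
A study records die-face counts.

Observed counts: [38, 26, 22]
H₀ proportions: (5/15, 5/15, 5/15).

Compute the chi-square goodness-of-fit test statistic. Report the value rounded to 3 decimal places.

n = 86; E_i = n·p_i = [28.67, 28.67, 28.67]
χ² = (38−28.67)²/28.67 + (26−28.67)²/28.67 + (22−28.67)²/28.67 = 4.8372
df = 2

test statistic = 4.837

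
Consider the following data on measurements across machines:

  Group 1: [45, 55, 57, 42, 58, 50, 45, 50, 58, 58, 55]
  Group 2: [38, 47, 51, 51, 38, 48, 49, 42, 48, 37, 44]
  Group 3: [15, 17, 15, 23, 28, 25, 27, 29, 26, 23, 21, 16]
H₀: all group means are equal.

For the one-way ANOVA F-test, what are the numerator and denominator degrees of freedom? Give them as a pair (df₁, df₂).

degrees of freedom = [2, 31]

k = 3 groups, N = 34 total
df = (k−1, N−k) = (3−1, 34−3) = (2, 31)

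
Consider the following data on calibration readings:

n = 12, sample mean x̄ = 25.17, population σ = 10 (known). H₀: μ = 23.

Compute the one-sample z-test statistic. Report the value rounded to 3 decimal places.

SE = σ/√n = 10/√12 = 2.8868
z = (x̄−μ₀)/SE = (25.17−23)/2.8868 = 0.7517

test statistic = 0.752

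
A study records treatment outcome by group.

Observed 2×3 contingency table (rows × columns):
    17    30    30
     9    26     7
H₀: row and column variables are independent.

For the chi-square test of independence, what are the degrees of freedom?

degrees of freedom = 2

df = (r−1)(c−1) = (2−1)·(3−1) = 2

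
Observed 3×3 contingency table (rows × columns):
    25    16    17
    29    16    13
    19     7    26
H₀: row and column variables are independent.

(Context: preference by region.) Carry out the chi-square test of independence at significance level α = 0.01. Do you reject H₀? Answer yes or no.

Row totals [58, 58, 52], col totals [73, 39, 56], n=168
χ² = (25−25.20)²/25.20 + (16−13.46)²/13.46 + (17−19.33)²/19.33 + (29−25.20)²/25.20 + (16−13.46)²/13.46 + (13−19.33)²/19.33 + (19−22.60)²/22.60 + (7−12.07)²/12.07 + (26−17.33)²/17.33 = 10.9213
df = 4
p-value (upper-tail) = 0.02746
At α=0.01: p ≥ α → fail to reject H₀

reject H₀: no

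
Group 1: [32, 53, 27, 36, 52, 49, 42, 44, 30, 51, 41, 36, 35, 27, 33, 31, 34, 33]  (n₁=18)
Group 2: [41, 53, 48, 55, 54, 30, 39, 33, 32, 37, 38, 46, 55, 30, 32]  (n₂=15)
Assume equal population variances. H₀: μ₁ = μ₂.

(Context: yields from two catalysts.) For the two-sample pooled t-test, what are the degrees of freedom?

degrees of freedom = 31

df = n₁ + n₂ − 2 = 18 + 15 − 2 = 31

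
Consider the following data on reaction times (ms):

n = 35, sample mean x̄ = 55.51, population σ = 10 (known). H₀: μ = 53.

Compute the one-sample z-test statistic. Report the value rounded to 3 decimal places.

SE = σ/√n = 10/√35 = 1.6903
z = (x̄−μ₀)/SE = (55.51−53)/1.6903 = 1.4849

test statistic = 1.485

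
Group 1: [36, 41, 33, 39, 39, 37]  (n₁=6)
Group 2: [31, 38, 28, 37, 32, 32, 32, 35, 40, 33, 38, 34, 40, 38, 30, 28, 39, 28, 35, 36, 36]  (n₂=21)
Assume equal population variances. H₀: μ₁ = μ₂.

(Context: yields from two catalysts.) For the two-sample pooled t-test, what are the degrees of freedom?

df = n₁ + n₂ − 2 = 6 + 21 − 2 = 25

degrees of freedom = 25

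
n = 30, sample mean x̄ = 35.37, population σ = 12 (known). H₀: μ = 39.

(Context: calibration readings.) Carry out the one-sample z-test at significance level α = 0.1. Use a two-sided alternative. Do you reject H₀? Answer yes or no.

reject H₀: yes

SE = σ/√n = 12/√30 = 2.1909
z = (x̄−μ₀)/SE = (35.37−39)/2.1909 = -1.6569
p-value (two-sided) = 0.09755
At α=0.1: p < α → reject H₀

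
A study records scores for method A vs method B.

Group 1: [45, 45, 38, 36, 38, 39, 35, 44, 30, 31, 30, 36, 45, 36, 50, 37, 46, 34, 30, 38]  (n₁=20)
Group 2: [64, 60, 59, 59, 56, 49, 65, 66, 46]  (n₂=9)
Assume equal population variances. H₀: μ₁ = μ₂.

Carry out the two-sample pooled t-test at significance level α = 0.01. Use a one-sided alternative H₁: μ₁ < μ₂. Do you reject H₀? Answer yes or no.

x̄₁=38.150, s₁=5.941, n₁=20
x̄₂=58.222, s₂=6.924, n₂=9
s_p² = [19·5.941² + 8·6.924²]/27 = 39.0409
SE = √(s_p²·(1/20+1/9)) = 2.5080
t = (38.150−58.222)/2.5080 = -8.0034
df = 27
p-value (one-sided, H₁ less) = 0.00000
At α=0.01: p < α → reject H₀

reject H₀: yes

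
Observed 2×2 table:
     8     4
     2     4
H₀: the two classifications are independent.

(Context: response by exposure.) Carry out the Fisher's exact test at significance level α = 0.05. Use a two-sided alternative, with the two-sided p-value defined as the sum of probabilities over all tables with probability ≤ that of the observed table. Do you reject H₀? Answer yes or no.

reject H₀: no

Margins: r₁=12, r₂=6, c₁=10, c₂=8, n=18
p_obs = C(12,8)·C(6,2)/C(18,10); sum pmf over tables with pmf ≤ p_obs
p-value (two-sided) = 0.32127
At α=0.05: p ≥ α → fail to reject H₀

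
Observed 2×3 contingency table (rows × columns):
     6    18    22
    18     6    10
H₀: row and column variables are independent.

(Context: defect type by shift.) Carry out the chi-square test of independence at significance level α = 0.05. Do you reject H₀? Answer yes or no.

Row totals [46, 34], col totals [24, 24, 32], n=80
χ² = (6−13.80)²/13.80 + (18−13.80)²/13.80 + (22−18.40)²/18.40 + (18−10.20)²/10.20 + (6−10.20)²/10.20 + (10−13.60)²/13.60 = 15.0384
df = 2
p-value (upper-tail) = 0.00054
At α=0.05: p < α → reject H₀

reject H₀: yes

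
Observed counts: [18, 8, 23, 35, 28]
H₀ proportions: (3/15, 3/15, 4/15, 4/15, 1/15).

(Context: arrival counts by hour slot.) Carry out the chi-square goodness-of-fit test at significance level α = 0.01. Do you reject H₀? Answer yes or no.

n = 112; E_i = n·p_i = [22.40, 22.40, 29.87, 29.87, 7.47]
χ² = (18−22.40)²/22.40 + (8−22.40)²/22.40 + (23−29.87)²/29.87 + (35−29.87)²/29.87 + (28−7.47)²/7.47 = 69.0491
df = 4
p-value (upper-tail) = 0.00000
At α=0.01: p < α → reject H₀

reject H₀: yes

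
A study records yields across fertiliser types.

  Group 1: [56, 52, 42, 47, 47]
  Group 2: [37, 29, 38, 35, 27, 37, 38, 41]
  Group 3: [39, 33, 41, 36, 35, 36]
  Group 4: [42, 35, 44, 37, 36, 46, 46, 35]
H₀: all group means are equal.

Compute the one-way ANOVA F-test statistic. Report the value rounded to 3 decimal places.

Group means [48.80, 35.25, 36.67, 40.12], grand mean 39.519
SSB = Σnᵢ(x̄ᵢ−x̄)² = 628.232; SSW = ΣΣ(x−x̄ᵢ)² = 484.508
MSB = 628.232/3 = 209.4108; MSW = 484.508/23 = 21.0656
F = MSB/MSW = 9.9409
df = (3, 23)

test statistic = 9.941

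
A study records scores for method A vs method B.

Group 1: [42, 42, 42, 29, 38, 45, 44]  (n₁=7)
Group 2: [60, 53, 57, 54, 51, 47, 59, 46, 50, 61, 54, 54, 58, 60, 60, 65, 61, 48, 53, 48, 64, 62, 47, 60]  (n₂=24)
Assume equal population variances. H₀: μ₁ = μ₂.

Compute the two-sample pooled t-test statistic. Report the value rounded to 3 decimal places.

x̄₁=40.286, s₁=5.438, n₁=7
x̄₂=55.500, s₂=5.838, n₂=24
s_p² = [6·5.438² + 23·5.838²]/29 = 33.1527
SE = √(s_p²·(1/7+1/24)) = 2.4734
t = (40.286−55.500)/2.4734 = -6.1513
df = 29

test statistic = -6.151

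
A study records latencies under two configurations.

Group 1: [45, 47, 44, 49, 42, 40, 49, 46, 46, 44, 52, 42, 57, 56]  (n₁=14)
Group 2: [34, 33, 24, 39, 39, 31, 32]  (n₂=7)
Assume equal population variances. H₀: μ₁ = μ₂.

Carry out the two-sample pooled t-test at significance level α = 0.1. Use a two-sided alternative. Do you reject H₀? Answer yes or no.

reject H₀: yes

x̄₁=47.071, s₁=5.091, n₁=14
x̄₂=33.143, s₂=5.146, n₂=7
s_p² = [13·5.091² + 6·5.146²]/19 = 26.0940
SE = √(s_p²·(1/14+1/7)) = 2.3646
t = (47.071−33.143)/2.3646 = 5.8903
df = 19
p-value (two-sided) = 0.00001
At α=0.1: p < α → reject H₀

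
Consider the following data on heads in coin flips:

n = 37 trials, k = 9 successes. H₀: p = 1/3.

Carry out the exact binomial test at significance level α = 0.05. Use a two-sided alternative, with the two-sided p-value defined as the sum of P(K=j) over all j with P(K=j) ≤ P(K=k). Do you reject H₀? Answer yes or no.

Exact binomial: n=37, k=9, p₀=1/3=0.3333
P(X=j) = C(n,j)·p₀^j·(1−p₀)^(n−j); p = Σ P(X=j) over j with P(X=j) ≤ P(X=9)
p-value (two-sided) = 0.29697
At α=0.05: p ≥ α → fail to reject H₀

reject H₀: no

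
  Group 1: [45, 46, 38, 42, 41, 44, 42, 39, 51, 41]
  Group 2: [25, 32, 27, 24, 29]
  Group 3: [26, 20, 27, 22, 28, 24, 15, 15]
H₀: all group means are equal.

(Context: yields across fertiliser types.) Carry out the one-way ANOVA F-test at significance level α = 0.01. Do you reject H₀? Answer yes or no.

Group means [42.90, 27.40, 22.12], grand mean 32.304
SSB = Σnᵢ(x̄ᵢ−x̄)² = 2071.895; SSW = ΣΣ(x−x̄ᵢ)² = 352.975
MSB = 2071.895/2 = 1035.9473; MSW = 352.975/20 = 17.6487
F = MSB/MSW = 58.6981
df = (2, 20)
p-value (upper-tail) = 0.00000
At α=0.01: p < α → reject H₀

reject H₀: yes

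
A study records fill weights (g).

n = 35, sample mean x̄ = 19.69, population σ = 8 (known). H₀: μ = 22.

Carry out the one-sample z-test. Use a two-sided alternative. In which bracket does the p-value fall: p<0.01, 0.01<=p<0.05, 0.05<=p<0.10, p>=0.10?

SE = σ/√n = 8/√35 = 1.3522
z = (x̄−μ₀)/SE = (19.69−22)/1.3522 = -1.7083
p-value (two-sided) = 0.08759
→ bracket: 0.05<=p<0.10

p-value bracket: 0.05<=p<0.10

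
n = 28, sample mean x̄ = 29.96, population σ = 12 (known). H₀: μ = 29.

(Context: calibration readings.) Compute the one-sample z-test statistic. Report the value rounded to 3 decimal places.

test statistic = 0.423

SE = σ/√n = 12/√28 = 2.2678
z = (x̄−μ₀)/SE = (29.96−29)/2.2678 = 0.4233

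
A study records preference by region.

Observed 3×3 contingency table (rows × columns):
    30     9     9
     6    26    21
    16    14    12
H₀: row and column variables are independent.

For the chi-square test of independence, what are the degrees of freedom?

df = (r−1)(c−1) = (3−1)·(3−1) = 4

degrees of freedom = 4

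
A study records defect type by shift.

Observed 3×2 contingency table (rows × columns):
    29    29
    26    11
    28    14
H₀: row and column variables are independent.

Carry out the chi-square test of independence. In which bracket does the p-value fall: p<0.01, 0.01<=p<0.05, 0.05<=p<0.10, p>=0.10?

Row totals [58, 37, 42], col totals [83, 54], n=137
χ² = (29−35.14)²/35.14 + (29−22.86)²/22.86 + (26−22.42)²/22.42 + (11−14.58)²/14.58 + (28−25.45)²/25.45 + (14−16.55)²/16.55 = 4.8253
df = 2
p-value (upper-tail) = 0.08958
→ bracket: 0.05<=p<0.10

p-value bracket: 0.05<=p<0.10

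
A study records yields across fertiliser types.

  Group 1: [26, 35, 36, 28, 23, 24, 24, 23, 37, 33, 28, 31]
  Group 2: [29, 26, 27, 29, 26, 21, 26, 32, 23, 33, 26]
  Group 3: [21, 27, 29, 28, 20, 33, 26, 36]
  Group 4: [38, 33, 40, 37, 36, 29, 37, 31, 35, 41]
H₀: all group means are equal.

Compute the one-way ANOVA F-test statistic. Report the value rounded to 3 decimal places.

test statistic = 7.739

Group means [29.00, 27.09, 27.50, 35.70], grand mean 29.829
SSB = Σnᵢ(x̄ᵢ−x̄)² = 478.796; SSW = ΣΣ(x−x̄ᵢ)² = 763.009
MSB = 478.796/3 = 159.5986; MSW = 763.009/37 = 20.6219
F = MSB/MSW = 7.7393
df = (3, 37)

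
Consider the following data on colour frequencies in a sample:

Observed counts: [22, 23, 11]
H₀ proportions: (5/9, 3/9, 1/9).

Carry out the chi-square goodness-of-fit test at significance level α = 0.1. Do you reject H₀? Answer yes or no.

reject H₀: yes

n = 56; E_i = n·p_i = [31.11, 18.67, 6.22]
χ² = (22−31.11)²/31.11 + (23−18.67)²/18.67 + (11−6.22)²/6.22 = 7.3429
df = 2
p-value (upper-tail) = 0.02544
At α=0.1: p < α → reject H₀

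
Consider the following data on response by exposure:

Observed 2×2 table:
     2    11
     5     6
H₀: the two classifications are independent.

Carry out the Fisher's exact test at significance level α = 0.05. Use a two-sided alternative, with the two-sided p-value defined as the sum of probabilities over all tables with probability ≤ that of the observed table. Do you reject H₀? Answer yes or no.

reject H₀: no

Margins: r₁=13, r₂=11, c₁=7, c₂=17, n=24
p_obs = C(13,2)·C(11,5)/C(24,7); sum pmf over tables with pmf ≤ p_obs
p-value (two-sided) = 0.18192
At α=0.05: p ≥ α → fail to reject H₀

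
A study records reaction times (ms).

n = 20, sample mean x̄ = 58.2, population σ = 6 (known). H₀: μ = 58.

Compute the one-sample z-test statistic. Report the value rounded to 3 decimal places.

test statistic = 0.149

SE = σ/√n = 6/√20 = 1.3416
z = (x̄−μ₀)/SE = (58.2−58)/1.3416 = 0.1491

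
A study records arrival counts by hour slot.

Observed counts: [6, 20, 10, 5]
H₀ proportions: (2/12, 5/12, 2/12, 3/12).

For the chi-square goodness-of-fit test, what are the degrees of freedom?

degrees of freedom = 3

df = k − 1 = 4 − 1 = 3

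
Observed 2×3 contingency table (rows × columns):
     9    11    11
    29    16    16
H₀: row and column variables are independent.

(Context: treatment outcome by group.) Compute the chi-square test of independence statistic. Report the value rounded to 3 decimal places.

Row totals [31, 61], col totals [38, 27, 27], n=92
χ² = (9−12.80)²/12.80 + (11−9.10)²/9.10 + (11−9.10)²/9.10 + (29−25.20)²/25.20 + (16−17.90)²/17.90 + (16−17.90)²/17.90 = 2.9044
df = 2

test statistic = 2.904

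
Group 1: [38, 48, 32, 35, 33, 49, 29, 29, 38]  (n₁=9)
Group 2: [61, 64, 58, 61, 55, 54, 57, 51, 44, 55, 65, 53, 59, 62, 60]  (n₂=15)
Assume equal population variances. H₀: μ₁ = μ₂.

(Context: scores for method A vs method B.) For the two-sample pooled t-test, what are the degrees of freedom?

df = n₁ + n₂ − 2 = 9 + 15 − 2 = 22

degrees of freedom = 22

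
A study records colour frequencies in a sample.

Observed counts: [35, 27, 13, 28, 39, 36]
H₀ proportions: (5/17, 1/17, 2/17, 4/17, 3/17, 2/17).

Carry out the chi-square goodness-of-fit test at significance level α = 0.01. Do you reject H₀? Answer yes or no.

reject H₀: yes

n = 178; E_i = n·p_i = [52.35, 10.47, 20.94, 41.88, 31.41, 20.94]
χ² = (35−52.35)²/52.35 + (27−10.47)²/10.47 + (13−20.94)²/20.94 + (28−41.88)²/41.88 + (39−31.41)²/31.41 + (36−20.94)²/20.94 = 52.1208
df = 5
p-value (upper-tail) = 0.00000
At α=0.01: p < α → reject H₀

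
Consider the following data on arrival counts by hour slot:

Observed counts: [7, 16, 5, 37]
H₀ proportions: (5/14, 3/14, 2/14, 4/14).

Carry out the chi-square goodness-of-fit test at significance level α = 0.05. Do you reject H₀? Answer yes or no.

reject H₀: yes

n = 65; E_i = n·p_i = [23.21, 13.93, 9.29, 18.57]
χ² = (7−23.21)²/23.21 + (16−13.93)²/13.93 + (5−9.29)²/9.29 + (37−18.57)²/18.57 = 31.8979
df = 3
p-value (upper-tail) = 0.00000
At α=0.05: p < α → reject H₀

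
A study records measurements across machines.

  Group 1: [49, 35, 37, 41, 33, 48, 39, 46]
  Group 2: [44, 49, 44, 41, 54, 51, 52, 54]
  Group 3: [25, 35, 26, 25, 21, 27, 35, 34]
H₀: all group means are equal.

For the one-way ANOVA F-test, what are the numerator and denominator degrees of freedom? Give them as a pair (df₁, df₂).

k = 3 groups, N = 24 total
df = (k−1, N−k) = (3−1, 24−3) = (2, 21)

degrees of freedom = [2, 21]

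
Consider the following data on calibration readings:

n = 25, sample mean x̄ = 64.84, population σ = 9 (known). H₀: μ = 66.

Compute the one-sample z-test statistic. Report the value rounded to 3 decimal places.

SE = σ/√n = 9/√25 = 1.8000
z = (x̄−μ₀)/SE = (64.84−66)/1.8000 = -0.6444

test statistic = -0.644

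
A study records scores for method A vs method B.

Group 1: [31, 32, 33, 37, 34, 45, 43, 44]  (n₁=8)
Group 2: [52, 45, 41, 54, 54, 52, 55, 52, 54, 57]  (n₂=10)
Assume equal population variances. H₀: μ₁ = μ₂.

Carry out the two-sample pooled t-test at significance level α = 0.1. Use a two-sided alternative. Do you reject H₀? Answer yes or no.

reject H₀: yes

x̄₁=37.375, s₁=5.780, n₁=8
x̄₂=51.600, s₂=4.881, n₂=10
s_p² = [7·5.780² + 9·4.881²]/16 = 28.0172
SE = √(s_p²·(1/8+1/10)) = 2.5108
t = (37.375−51.600)/2.5108 = -5.6656
df = 16
p-value (two-sided) = 0.00004
At α=0.1: p < α → reject H₀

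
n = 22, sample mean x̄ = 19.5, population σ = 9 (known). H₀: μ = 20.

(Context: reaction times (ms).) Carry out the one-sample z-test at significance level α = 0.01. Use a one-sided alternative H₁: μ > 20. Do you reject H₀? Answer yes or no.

reject H₀: no

SE = σ/√n = 9/√22 = 1.9188
z = (x̄−μ₀)/SE = (19.5−20)/1.9188 = -0.2606
p-value (one-sided, H₁ greater) = 0.60279
At α=0.01: p ≥ α → fail to reject H₀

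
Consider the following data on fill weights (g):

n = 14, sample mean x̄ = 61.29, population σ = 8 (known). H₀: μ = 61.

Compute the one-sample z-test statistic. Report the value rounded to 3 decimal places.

SE = σ/√n = 8/√14 = 2.1381
z = (x̄−μ₀)/SE = (61.29−61)/2.1381 = 0.1356

test statistic = 0.136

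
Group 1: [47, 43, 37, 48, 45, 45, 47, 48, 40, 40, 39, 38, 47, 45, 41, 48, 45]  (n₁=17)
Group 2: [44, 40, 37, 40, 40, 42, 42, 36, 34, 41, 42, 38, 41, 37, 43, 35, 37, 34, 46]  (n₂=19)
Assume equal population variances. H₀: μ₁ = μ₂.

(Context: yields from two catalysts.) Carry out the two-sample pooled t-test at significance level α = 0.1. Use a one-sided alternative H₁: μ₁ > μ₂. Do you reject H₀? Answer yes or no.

x̄₁=43.706, s₁=3.788, n₁=17
x̄₂=39.421, s₂=3.437, n₂=19
s_p² = [16·3.788² + 18·3.437²]/34 = 13.0047
SE = √(s_p²·(1/17+1/19)) = 1.2039
t = (43.706−39.421)/1.2039 = 3.5590
df = 34
p-value (one-sided, H₁ greater) = 0.00056
At α=0.1: p < α → reject H₀

reject H₀: yes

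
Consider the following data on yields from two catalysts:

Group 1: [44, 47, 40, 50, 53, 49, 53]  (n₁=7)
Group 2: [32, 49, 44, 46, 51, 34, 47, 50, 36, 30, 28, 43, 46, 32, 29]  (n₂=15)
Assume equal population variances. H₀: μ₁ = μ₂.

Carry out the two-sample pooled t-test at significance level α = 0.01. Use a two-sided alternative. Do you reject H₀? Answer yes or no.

x̄₁=48.000, s₁=4.761, n₁=7
x̄₂=39.800, s₂=8.419, n₂=15
s_p² = [6·4.761² + 14·8.419²]/20 = 56.4200
SE = √(s_p²·(1/7+1/15)) = 3.4382
t = (48.000−39.800)/3.4382 = 2.3850
df = 20
p-value (two-sided) = 0.02709
At α=0.01: p ≥ α → fail to reject H₀

reject H₀: no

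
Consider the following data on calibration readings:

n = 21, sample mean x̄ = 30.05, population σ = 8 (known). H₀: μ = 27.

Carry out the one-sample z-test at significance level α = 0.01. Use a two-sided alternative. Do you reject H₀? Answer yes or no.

reject H₀: no

SE = σ/√n = 8/√21 = 1.7457
z = (x̄−μ₀)/SE = (30.05−27)/1.7457 = 1.7471
p-value (two-sided) = 0.08062
At α=0.01: p ≥ α → fail to reject H₀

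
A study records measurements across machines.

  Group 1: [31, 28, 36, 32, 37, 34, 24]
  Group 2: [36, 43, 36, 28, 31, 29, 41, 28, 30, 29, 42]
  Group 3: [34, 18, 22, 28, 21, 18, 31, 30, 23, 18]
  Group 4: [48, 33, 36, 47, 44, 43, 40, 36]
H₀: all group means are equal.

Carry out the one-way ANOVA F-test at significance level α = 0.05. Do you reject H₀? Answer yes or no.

reject H₀: yes

Group means [31.71, 33.91, 24.30, 40.88], grand mean 32.361
SSB = Σnᵢ(x̄ᵢ−x̄)² = 1258.993; SSW = ΣΣ(x−x̄ᵢ)² = 1009.313
MSB = 1258.993/3 = 419.6643; MSW = 1009.313/32 = 31.5410
F = MSB/MSW = 13.3053
df = (3, 32)
p-value (upper-tail) = 0.00001
At α=0.05: p < α → reject H₀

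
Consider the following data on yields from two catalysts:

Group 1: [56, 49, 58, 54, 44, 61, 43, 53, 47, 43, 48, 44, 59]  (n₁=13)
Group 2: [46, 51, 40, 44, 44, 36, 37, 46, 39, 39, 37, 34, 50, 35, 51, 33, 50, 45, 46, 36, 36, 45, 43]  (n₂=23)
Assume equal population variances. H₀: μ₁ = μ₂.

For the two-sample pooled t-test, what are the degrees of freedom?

df = n₁ + n₂ − 2 = 13 + 23 − 2 = 34

degrees of freedom = 34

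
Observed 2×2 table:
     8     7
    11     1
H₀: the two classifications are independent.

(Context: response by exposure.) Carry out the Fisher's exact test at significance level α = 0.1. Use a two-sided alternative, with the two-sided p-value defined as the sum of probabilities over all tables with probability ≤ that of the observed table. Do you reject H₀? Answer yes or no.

reject H₀: yes

Margins: r₁=15, r₂=12, c₁=19, c₂=8, n=27
p_obs = C(15,8)·C(12,11)/C(27,19); sum pmf over tables with pmf ≤ p_obs
p-value (two-sided) = 0.04326
At α=0.1: p < α → reject H₀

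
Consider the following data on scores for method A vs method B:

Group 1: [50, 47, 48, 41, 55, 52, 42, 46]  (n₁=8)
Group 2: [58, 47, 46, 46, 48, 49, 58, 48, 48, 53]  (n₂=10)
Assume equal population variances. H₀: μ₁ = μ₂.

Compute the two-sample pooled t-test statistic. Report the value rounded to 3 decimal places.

test statistic = -1.118

x̄₁=47.625, s₁=4.749, n₁=8
x̄₂=50.100, s₂=4.606, n₂=10
s_p² = [7·4.749² + 9·4.606²]/16 = 21.7984
SE = √(s_p²·(1/8+1/10)) = 2.2146
t = (47.625−50.100)/2.2146 = -1.1176
df = 16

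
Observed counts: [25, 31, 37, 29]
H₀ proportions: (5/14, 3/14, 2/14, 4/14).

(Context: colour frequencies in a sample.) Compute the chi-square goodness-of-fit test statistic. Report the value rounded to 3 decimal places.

test statistic = 31.780

n = 122; E_i = n·p_i = [43.57, 26.14, 17.43, 34.86]
χ² = (25−43.57)²/43.57 + (31−26.14)²/26.14 + (37−17.43)²/17.43 + (29−34.86)²/34.86 = 31.7801
df = 3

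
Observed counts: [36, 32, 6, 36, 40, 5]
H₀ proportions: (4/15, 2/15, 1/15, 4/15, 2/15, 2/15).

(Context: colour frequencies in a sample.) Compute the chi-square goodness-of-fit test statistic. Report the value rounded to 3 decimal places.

n = 155; E_i = n·p_i = [41.33, 20.67, 10.33, 41.33, 20.67, 20.67]
χ² = (36−41.33)²/41.33 + (32−20.67)²/20.67 + (6−10.33)²/10.33 + (36−41.33)²/41.33 + (40−20.67)²/20.67 + (5−20.67)²/20.67 = 39.3710
df = 5

test statistic = 39.371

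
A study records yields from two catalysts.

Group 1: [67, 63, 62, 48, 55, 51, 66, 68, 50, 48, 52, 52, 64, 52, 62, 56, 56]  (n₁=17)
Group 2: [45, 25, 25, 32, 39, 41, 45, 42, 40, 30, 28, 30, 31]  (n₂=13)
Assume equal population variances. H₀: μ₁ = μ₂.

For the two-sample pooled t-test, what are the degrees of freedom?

degrees of freedom = 28

df = n₁ + n₂ − 2 = 17 + 13 − 2 = 28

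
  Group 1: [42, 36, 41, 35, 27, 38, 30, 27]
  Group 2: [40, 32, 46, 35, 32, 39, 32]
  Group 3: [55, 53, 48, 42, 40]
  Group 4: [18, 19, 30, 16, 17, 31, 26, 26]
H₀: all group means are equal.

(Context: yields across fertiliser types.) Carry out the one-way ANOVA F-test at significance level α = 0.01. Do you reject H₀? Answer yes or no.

reject H₀: yes

Group means [34.50, 36.57, 47.60, 22.88], grand mean 34.036
SSB = Σnᵢ(x̄ᵢ−x̄)² = 1963.175; SSW = ΣΣ(x−x̄ᵢ)² = 847.789
MSB = 1963.175/3 = 654.3917; MSW = 847.789/24 = 35.3246
F = MSB/MSW = 18.5251
df = (3, 24)
p-value (upper-tail) = 0.00000
At α=0.01: p < α → reject H₀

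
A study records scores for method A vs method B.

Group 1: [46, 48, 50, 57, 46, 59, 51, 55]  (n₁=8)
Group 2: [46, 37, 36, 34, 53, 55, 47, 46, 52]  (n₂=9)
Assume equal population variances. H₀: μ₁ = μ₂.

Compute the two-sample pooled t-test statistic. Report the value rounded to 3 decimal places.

test statistic = 1.984

x̄₁=51.500, s₁=4.986, n₁=8
x̄₂=45.111, s₂=7.785, n₂=9
s_p² = [7·4.986² + 8·7.785²]/15 = 43.9259
SE = √(s_p²·(1/8+1/9)) = 3.2205
t = (51.500−45.111)/3.2205 = 1.9838
df = 15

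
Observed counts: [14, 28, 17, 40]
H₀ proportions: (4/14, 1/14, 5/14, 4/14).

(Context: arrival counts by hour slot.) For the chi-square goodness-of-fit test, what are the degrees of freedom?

df = k − 1 = 4 − 1 = 3

degrees of freedom = 3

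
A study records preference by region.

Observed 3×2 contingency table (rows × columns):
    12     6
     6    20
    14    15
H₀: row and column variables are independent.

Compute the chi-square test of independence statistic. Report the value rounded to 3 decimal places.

Row totals [18, 26, 29], col totals [32, 41], n=73
χ² = (12−7.89)²/7.89 + (6−10.11)²/10.11 + (6−11.40)²/11.40 + (20−14.60)²/14.60 + (14−12.71)²/12.71 + (15−16.29)²/16.29 = 8.5940
df = 2

test statistic = 8.594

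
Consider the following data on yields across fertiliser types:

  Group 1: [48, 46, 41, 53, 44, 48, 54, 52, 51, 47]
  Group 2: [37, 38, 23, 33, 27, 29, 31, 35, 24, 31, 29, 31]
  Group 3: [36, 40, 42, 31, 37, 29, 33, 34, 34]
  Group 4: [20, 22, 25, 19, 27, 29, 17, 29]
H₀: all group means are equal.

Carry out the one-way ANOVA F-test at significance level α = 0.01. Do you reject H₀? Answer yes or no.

reject H₀: yes

Group means [48.40, 30.67, 35.11, 23.50], grand mean 34.769
SSB = Σnᵢ(x̄ᵢ−x̄)² = 3076.968; SSW = ΣΣ(x−x̄ᵢ)² = 683.956
MSB = 3076.968/3 = 1025.6558; MSW = 683.956/35 = 19.5416
F = MSB/MSW = 52.4858
df = (3, 35)
p-value (upper-tail) = 0.00000
At α=0.01: p < α → reject H₀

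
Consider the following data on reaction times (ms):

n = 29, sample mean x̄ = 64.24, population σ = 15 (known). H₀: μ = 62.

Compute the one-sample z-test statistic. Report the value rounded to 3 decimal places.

SE = σ/√n = 15/√29 = 2.7854
z = (x̄−μ₀)/SE = (64.24−62)/2.7854 = 0.8042

test statistic = 0.804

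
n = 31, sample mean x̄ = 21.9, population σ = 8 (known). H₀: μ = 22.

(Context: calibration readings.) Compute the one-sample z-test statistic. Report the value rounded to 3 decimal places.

test statistic = -0.070

SE = σ/√n = 8/√31 = 1.4368
z = (x̄−μ₀)/SE = (21.9−22)/1.4368 = -0.0696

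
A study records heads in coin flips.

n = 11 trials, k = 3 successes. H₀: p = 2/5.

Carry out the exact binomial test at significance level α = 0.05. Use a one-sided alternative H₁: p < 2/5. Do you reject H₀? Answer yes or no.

Exact binomial: n=11, k=3, p₀=2/5=0.4000
P(X≤3) from Σ C(n,i)·p₀^i·(1−p₀)^(n−i)
p-value (one-sided, H₁ less) = 0.29628
At α=0.05: p ≥ α → fail to reject H₀

reject H₀: no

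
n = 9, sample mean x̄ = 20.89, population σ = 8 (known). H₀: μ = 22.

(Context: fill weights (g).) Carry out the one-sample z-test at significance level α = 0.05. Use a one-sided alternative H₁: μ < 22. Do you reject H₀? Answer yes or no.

SE = σ/√n = 8/√9 = 2.6667
z = (x̄−μ₀)/SE = (20.89−22)/2.6667 = -0.4162
p-value (one-sided, H₁ less) = 0.33861
At α=0.05: p ≥ α → fail to reject H₀

reject H₀: no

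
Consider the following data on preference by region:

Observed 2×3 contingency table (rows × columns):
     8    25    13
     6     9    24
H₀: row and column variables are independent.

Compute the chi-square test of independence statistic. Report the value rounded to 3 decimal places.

test statistic = 10.581

Row totals [46, 39], col totals [14, 34, 37], n=85
χ² = (8−7.58)²/7.58 + (25−18.40)²/18.40 + (13−20.02)²/20.02 + (6−6.42)²/6.42 + (9−15.60)²/15.60 + (24−16.98)²/16.98 = 10.5807
df = 2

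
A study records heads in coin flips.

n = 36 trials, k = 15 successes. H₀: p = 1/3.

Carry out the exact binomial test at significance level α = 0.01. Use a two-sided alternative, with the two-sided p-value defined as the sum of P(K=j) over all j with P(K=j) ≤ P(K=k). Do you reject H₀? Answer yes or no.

reject H₀: no

Exact binomial: n=36, k=15, p₀=1/3=0.3333
P(X=j) = C(n,j)·p₀^j·(1−p₀)^(n−j); p = Σ P(X=j) over j with P(X=j) ≤ P(X=15)
p-value (two-sided) = 0.29271
At α=0.01: p ≥ α → fail to reject H₀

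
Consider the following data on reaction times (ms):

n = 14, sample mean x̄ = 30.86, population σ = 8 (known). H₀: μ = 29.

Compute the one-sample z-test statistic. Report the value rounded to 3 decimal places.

test statistic = 0.870

SE = σ/√n = 8/√14 = 2.1381
z = (x̄−μ₀)/SE = (30.86−29)/2.1381 = 0.8699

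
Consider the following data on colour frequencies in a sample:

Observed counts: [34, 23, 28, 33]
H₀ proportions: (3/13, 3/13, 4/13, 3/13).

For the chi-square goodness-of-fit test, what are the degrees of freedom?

degrees of freedom = 3

df = k − 1 = 4 − 1 = 3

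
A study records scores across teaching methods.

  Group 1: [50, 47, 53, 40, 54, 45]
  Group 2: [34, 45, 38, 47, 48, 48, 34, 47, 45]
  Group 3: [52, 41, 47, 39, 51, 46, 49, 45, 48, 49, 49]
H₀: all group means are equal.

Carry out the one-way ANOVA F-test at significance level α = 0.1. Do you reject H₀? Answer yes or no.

reject H₀: no

Group means [48.17, 42.89, 46.91], grand mean 45.808
SSB = Σnᵢ(x̄ᵢ−x̄)² = 123.407; SSW = ΣΣ(x−x̄ᵢ)² = 574.631
MSB = 123.407/2 = 61.7036; MSW = 574.631/23 = 24.9840
F = MSB/MSW = 2.4697
df = (2, 23)
p-value (upper-tail) = 0.10675
At α=0.1: p ≥ α → fail to reject H₀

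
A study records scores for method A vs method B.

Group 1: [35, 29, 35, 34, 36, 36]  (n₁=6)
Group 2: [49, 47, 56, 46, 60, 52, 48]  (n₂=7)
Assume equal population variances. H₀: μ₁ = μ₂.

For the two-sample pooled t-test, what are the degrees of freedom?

degrees of freedom = 11

df = n₁ + n₂ − 2 = 6 + 7 − 2 = 11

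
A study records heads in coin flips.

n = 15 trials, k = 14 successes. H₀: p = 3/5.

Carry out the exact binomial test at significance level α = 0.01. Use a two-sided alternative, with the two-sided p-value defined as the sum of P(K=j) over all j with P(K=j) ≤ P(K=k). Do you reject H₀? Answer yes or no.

Exact binomial: n=15, k=14, p₀=3/5=0.6000
P(X=j) = C(n,j)·p₀^j·(1−p₀)^(n−j); p = Σ P(X=j) over j with P(X=j) ≤ P(X=14)
p-value (two-sided) = 0.00710
At α=0.01: p < α → reject H₀

reject H₀: yes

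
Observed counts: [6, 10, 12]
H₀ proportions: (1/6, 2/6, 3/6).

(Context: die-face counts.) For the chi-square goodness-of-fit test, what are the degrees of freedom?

degrees of freedom = 2

df = k − 1 = 3 − 1 = 2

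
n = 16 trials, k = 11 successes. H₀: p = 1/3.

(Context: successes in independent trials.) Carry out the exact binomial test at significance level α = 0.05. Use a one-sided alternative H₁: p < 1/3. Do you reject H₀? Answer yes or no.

Exact binomial: n=16, k=11, p₀=1/3=0.3333
P(X≤11) from Σ C(n,i)·p₀^i·(1−p₀)^(n−i)
p-value (one-sided, H₁ less) = 0.99921
At α=0.05: p ≥ α → fail to reject H₀

reject H₀: no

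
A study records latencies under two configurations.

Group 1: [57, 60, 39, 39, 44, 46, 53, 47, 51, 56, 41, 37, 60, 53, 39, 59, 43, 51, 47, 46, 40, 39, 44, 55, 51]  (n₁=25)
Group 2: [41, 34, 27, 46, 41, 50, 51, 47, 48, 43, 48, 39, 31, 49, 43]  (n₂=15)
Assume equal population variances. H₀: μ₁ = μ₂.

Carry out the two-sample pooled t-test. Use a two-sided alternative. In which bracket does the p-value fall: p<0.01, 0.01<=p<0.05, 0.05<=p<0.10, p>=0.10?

x̄₁=47.880, s₁=7.373, n₁=25
x̄₂=42.533, s₂=7.200, n₂=15
s_p² = [24·7.373² + 14·7.200²]/38 = 53.4309
SE = √(s_p²·(1/25+1/15)) = 2.3873
t = (47.880−42.533)/2.3873 = 2.2396
df = 38
p-value (two-sided) = 0.03105
→ bracket: 0.01<=p<0.05

p-value bracket: 0.01<=p<0.05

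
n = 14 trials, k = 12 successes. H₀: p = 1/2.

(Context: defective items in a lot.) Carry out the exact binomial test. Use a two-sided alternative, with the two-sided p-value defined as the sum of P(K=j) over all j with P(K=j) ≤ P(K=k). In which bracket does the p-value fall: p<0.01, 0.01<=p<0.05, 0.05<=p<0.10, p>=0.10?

Exact binomial: n=14, k=12, p₀=1/2=0.5000
P(X=j) = C(n,j)·p₀^j·(1−p₀)^(n−j); p = Σ P(X=j) over j with P(X=j) ≤ P(X=12)
p-value (two-sided) = 0.01294
→ bracket: 0.01<=p<0.05

p-value bracket: 0.01<=p<0.05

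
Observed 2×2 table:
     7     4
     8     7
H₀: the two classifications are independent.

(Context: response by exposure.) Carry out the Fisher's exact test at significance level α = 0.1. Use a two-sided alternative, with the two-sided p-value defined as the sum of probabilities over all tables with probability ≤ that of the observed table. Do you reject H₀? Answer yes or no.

reject H₀: no

Margins: r₁=11, r₂=15, c₁=15, c₂=11, n=26
p_obs = C(11,7)·C(15,8)/C(26,15); sum pmf over tables with pmf ≤ p_obs
p-value (two-sided) = 0.70072
At α=0.1: p ≥ α → fail to reject H₀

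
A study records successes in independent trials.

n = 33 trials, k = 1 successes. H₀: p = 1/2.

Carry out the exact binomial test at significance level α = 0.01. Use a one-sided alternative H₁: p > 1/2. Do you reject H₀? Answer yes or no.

Exact binomial: n=33, k=1, p₀=1/2=0.5000
P(X≥1) from Σ C(n,i)·p₀^i·(1−p₀)^(n−i)
p-value (one-sided, H₁ greater) = 1.00000
At α=0.01: p ≥ α → fail to reject H₀

reject H₀: no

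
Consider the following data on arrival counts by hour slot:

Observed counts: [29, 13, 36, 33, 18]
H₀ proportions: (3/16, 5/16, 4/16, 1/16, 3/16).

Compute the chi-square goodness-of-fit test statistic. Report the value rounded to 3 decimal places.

n = 129; E_i = n·p_i = [24.19, 40.31, 32.25, 8.06, 24.19]
χ² = (29−24.19)²/24.19 + (13−40.31)²/40.31 + (36−32.25)²/32.25 + (33−8.06)²/8.06 + (18−24.19)²/24.19 = 98.6134
df = 4

test statistic = 98.613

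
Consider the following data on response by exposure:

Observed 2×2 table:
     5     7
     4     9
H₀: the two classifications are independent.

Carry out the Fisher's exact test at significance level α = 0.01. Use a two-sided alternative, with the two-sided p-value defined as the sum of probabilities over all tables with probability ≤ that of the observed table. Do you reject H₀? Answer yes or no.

reject H₀: no

Margins: r₁=12, r₂=13, c₁=9, c₂=16, n=25
p_obs = C(12,5)·C(13,4)/C(25,9); sum pmf over tables with pmf ≤ p_obs
p-value (two-sided) = 0.68817
At α=0.01: p ≥ α → fail to reject H₀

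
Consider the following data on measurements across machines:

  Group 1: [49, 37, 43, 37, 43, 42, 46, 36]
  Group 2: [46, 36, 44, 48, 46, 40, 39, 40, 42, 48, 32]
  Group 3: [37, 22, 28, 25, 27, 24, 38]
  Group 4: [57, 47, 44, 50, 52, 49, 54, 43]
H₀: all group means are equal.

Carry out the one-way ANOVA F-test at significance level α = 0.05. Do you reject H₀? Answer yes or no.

reject H₀: yes

Group means [41.62, 41.91, 28.71, 49.50], grand mean 40.912
SSB = Σnᵢ(x̄ᵢ−x̄)² = 1646.523; SSW = ΣΣ(x−x̄ᵢ)² = 814.213
MSB = 1646.523/3 = 548.8409; MSW = 814.213/30 = 27.1404
F = MSB/MSW = 20.2223
df = (3, 30)
p-value (upper-tail) = 0.00000
At α=0.05: p < α → reject H₀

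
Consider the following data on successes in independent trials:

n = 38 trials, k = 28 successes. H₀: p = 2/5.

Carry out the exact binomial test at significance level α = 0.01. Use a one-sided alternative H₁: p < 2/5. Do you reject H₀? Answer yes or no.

reject H₀: no

Exact binomial: n=38, k=28, p₀=2/5=0.4000
P(X≤28) from Σ C(n,i)·p₀^i·(1−p₀)^(n−i)
p-value (one-sided, H₁ less) = 0.99999
At α=0.01: p ≥ α → fail to reject H₀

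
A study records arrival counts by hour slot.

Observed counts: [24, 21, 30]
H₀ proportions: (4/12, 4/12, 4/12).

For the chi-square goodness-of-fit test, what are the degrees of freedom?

df = k − 1 = 3 − 1 = 2

degrees of freedom = 2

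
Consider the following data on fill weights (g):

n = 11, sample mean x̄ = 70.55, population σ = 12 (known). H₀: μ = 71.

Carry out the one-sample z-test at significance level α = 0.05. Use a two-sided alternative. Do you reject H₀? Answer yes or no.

SE = σ/√n = 12/√11 = 3.6181
z = (x̄−μ₀)/SE = (70.55−71)/3.6181 = -0.1244
p-value (two-sided) = 0.90102
At α=0.05: p ≥ α → fail to reject H₀

reject H₀: no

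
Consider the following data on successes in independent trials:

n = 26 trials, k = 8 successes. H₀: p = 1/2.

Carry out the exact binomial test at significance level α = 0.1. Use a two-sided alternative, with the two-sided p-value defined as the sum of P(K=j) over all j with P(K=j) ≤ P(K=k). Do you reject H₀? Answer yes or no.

Exact binomial: n=26, k=8, p₀=1/2=0.5000
P(X=j) = C(n,j)·p₀^j·(1−p₀)^(n−j); p = Σ P(X=j) over j with P(X=j) ≤ P(X=8)
p-value (two-sided) = 0.07552
At α=0.1: p < α → reject H₀

reject H₀: yes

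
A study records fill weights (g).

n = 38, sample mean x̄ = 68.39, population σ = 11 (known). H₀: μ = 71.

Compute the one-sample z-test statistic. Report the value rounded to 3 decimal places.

test statistic = -1.463

SE = σ/√n = 11/√38 = 1.7844
z = (x̄−μ₀)/SE = (68.39−71)/1.7844 = -1.4626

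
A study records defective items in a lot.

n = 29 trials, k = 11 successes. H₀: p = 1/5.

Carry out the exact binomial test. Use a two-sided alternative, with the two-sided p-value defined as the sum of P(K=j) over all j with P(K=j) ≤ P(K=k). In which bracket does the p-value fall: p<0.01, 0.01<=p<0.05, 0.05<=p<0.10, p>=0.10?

p-value bracket: 0.01<=p<0.05

Exact binomial: n=29, k=11, p₀=1/5=0.2000
P(X=j) = C(n,j)·p₀^j·(1−p₀)^(n−j); p = Σ P(X=j) over j with P(X=j) ≤ P(X=11)
p-value (two-sided) = 0.03247
→ bracket: 0.01<=p<0.05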